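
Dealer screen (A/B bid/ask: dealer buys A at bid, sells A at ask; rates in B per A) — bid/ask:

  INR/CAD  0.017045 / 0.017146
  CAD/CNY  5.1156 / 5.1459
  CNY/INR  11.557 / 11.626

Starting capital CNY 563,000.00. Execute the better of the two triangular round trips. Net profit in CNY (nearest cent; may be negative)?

Net profit: CNY 4,344.82

Best loop CNY → INR → CAD → CNY:
CNY 563,000.00 × 11.557 (sell CNY at bid) = INR 6,506,591.00
INR 6,506,591.00 × 0.017045 (sell INR at bid) = CAD 110,904.84
CAD 110,904.84 × 5.1156 (sell CAD at bid) = CNY 567,344.82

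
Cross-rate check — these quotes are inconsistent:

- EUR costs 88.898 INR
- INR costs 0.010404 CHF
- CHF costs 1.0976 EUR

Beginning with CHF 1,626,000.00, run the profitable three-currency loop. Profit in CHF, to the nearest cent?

Profitable loop is CHF → EUR → INR → CHF:
CHF 1,626,000.00 × 1.0976 = EUR 1,784,697.60
EUR 1,784,697.60 × 88.898 = INR 158,656,047.24
INR 158,656,047.24 × 0.010404 = CHF 1,650,657.52
Profit = CHF 1,650,657.52 − CHF 1,626,000.00

Profit: CHF 24,657.52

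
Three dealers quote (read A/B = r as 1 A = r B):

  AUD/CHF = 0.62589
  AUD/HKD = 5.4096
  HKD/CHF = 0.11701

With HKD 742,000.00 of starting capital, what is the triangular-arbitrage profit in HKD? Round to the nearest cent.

Profit: HKD 8,402.07

Profitable loop is HKD → CHF → AUD → HKD:
HKD 742,000.00 × 0.11701 = CHF 86,821.42
CHF 86,821.42 ÷ 0.62589 = AUD 138,716.74
AUD 138,716.74 × 5.4096 = HKD 750,402.07
Profit = HKD 750,402.07 − HKD 742,000.00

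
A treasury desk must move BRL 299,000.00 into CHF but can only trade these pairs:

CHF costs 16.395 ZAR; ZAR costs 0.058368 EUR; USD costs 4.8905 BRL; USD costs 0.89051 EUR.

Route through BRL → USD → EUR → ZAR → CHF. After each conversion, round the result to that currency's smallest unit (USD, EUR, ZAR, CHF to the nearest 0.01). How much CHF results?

CHF 56,894.53

BRL 299,000.00 ÷ 4.8905 = USD 61,138.94
USD 61,138.94 × 0.89051 = EUR 54,444.84
EUR 54,444.84 ÷ 0.058368 = ZAR 932,785.77
ZAR 932,785.77 ÷ 16.395 = CHF 56,894.53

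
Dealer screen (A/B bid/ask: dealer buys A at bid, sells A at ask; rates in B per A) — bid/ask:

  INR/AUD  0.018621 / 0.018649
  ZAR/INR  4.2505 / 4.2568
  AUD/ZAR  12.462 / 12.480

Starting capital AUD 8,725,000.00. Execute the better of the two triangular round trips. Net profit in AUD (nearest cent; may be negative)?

Net profit: AUD 81,676.74

Best loop AUD → INR → ZAR → AUD:
AUD 8,725,000.00 ÷ 0.018649 (buy INR at ask) = INR 467,853,504.21
INR 467,853,504.21 ÷ 4.2568 (buy ZAR at ask) = ZAR 109,907,325.74
ZAR 109,907,325.74 ÷ 12.480 (buy AUD at ask) = AUD 8,806,676.74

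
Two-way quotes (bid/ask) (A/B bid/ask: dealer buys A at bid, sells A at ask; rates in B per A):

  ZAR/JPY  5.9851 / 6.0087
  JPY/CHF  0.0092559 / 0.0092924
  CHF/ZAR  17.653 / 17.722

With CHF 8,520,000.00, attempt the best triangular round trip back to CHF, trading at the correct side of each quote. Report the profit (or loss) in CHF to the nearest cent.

Net profit: CHF 90,303.21

Best loop CHF → JPY → ZAR → CHF:
CHF 8,520,000.00 ÷ 0.0092924 (buy JPY at ask) = JPY 916,878,309
JPY 916,878,309 ÷ 6.0087 (buy ZAR at ask) = ZAR 152,591,793.43
ZAR 152,591,793.43 ÷ 17.722 (buy CHF at ask) = CHF 8,610,303.21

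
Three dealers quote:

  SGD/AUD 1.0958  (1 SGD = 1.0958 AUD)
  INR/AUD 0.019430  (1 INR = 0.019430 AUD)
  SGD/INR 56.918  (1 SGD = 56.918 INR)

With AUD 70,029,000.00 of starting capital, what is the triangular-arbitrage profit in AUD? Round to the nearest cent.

Profitable loop is AUD → SGD → INR → AUD:
AUD 70,029,000.00 ÷ 1.0958 = SGD 63,906,734.81
SGD 63,906,734.81 × 56.918 = INR 3,637,443,531.67
INR 3,637,443,531.67 × 0.019430 = AUD 70,675,527.82
Profit = AUD 70,675,527.82 − AUD 70,029,000.00

Profit: AUD 646,527.82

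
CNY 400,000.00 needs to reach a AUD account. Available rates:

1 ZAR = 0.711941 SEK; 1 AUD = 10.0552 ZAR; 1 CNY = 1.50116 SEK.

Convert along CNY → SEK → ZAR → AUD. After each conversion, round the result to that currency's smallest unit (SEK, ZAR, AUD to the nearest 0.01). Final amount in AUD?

AUD 83,878.81

CNY 400,000.00 × 1.50116 = SEK 600,464.00
SEK 600,464.00 ÷ 0.711941 = ZAR 843,418.20
ZAR 843,418.20 ÷ 10.0552 = AUD 83,878.81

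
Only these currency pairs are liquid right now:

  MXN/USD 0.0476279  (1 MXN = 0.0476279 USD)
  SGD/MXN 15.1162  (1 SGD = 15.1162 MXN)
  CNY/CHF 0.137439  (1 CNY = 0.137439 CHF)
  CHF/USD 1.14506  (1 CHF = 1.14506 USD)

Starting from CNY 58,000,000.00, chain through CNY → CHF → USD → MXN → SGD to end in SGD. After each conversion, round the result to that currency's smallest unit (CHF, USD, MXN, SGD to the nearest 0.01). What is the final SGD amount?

CNY 58,000,000.00 × 0.137439 = CHF 7,971,462.00
CHF 7,971,462.00 × 1.14506 = USD 9,127,802.28
USD 9,127,802.28 ÷ 0.0476279 = MXN 191,648,220.48
MXN 191,648,220.48 ÷ 15.1162 = SGD 12,678,333.21

SGD 12,678,333.21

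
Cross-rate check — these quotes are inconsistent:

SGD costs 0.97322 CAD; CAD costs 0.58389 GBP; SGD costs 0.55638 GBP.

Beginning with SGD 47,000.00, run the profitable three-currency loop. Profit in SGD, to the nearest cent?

Profit: SGD 1,003.00

Profitable loop is SGD → CAD → GBP → SGD:
SGD 47,000.00 × 0.97322 = CAD 45,741.34
CAD 45,741.34 × 0.58389 = GBP 26,707.91
GBP 26,707.91 ÷ 0.55638 = SGD 48,003.00
Profit = SGD 48,003.00 − SGD 47,000.00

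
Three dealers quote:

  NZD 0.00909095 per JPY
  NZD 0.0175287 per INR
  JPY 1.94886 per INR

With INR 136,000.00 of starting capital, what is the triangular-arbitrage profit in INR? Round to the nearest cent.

Profitable loop is INR → JPY → NZD → INR:
INR 136,000.00 × 1.94886 = JPY 265,045
JPY 265,045 × 0.00909095 = NZD 2,409.51
NZD 2,409.51 ÷ 0.0175287 = INR 137,460.88
Profit = INR 137,460.88 − INR 136,000.00

Profit: INR 1,460.88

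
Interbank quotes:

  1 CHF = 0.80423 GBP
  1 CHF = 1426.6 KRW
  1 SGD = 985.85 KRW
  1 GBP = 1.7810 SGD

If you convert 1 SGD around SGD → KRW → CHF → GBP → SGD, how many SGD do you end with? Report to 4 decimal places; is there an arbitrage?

0.9898 (arbitrage exists)

Around SGD → KRW → CHF → GBP → SGD: 1 × 985.85 ÷ 1426.6 × 0.80423 × 1.7810 = 0.989812
Product < 1; profitable direction is SGD → GBP → CHF → KRW → SGD.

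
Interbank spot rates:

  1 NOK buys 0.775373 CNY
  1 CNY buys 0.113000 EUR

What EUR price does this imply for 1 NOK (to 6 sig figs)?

NOK/EUR = 0.0876171

1 NOK × 0.775373 = 0.775373 CNY
0.775373 CNY × 0.113000 = 0.0876171 EUR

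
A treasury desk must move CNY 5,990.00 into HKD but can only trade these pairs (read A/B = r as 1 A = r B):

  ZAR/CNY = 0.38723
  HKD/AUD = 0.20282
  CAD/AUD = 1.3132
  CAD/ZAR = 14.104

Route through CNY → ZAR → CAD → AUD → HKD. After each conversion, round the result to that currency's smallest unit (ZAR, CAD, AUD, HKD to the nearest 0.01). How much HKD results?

HKD 7,101.27

CNY 5,990.00 ÷ 0.38723 = ZAR 15,468.84
ZAR 15,468.84 ÷ 14.104 = CAD 1,096.77
CAD 1,096.77 × 1.3132 = AUD 1,440.28
AUD 1,440.28 ÷ 0.20282 = HKD 7,101.27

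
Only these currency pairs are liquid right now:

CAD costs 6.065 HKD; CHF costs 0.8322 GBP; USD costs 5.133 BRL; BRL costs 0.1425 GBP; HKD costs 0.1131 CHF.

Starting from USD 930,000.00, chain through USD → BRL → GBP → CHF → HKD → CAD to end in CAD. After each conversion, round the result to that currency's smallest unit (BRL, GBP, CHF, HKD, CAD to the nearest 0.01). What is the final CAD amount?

CAD 1,191,647.91

USD 930,000.00 × 5.133 = BRL 4,773,690.00
BRL 4,773,690.00 × 0.1425 = GBP 680,250.82
GBP 680,250.82 ÷ 0.8322 = CHF 817,412.67
CHF 817,412.67 ÷ 0.1131 = HKD 7,227,344.56
HKD 7,227,344.56 ÷ 6.065 = CAD 1,191,647.91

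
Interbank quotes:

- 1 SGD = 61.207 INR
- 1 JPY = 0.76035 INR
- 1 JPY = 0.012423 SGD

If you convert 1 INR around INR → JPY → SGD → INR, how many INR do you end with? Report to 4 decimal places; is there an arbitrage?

Around INR → JPY → SGD → INR: 1 ÷ 0.76035 × 0.012423 × 61.207 = 1.000032
Product ≈ 1 (deviation 0.003%, within rounding noise).

1.0000 (no arbitrage)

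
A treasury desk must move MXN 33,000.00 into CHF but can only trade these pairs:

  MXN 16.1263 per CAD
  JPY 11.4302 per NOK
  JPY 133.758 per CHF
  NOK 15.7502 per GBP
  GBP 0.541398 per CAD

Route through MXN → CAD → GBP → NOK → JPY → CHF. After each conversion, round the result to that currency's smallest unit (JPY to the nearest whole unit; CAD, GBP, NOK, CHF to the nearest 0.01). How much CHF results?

MXN 33,000.00 ÷ 16.1263 = CAD 2,046.35
CAD 2,046.35 × 0.541398 = GBP 1,107.89
GBP 1,107.89 × 15.7502 = NOK 17,449.49
NOK 17,449.49 × 11.4302 = JPY 199,451
JPY 199,451 ÷ 133.758 = CHF 1,491.13

CHF 1,491.13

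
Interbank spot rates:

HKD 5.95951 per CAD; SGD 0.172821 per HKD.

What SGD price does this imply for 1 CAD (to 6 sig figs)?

CAD/SGD = 1.02993

1 CAD × 5.95951 = 5.95951 HKD
5.95951 HKD × 0.172821 = 1.02993 SGD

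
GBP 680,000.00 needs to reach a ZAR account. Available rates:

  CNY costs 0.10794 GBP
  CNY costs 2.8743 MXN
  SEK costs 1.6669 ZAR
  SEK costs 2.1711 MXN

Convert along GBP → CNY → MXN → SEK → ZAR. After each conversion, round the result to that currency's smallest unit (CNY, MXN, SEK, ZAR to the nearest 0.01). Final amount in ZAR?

ZAR 13,902,353.04

GBP 680,000.00 ÷ 0.10794 = CNY 6,299,796.18
CNY 6,299,796.18 × 2.8743 = MXN 18,107,504.16
MXN 18,107,504.16 ÷ 2.1711 = SEK 8,340,244.19
SEK 8,340,244.19 × 1.6669 = ZAR 13,902,353.04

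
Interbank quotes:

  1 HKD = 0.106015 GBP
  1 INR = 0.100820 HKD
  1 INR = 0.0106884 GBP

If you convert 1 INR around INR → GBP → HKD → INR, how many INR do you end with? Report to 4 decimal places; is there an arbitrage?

1.0000 (no arbitrage)

Around INR → GBP → HKD → INR: 1 × 0.0106884 ÷ 0.106015 ÷ 0.100820 = 0.999997
Product ≈ 1 (deviation 0.000%, within rounding noise).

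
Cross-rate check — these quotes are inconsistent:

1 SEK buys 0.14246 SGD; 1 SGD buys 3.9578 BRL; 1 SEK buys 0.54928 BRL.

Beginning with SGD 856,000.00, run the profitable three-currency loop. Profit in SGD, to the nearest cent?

Profitable loop is SGD → BRL → SEK → SGD:
SGD 856,000.00 × 3.9578 = BRL 3,387,876.80
BRL 3,387,876.80 ÷ 0.54928 = SEK 6,167,850.28
SEK 6,167,850.28 × 0.14246 = SGD 878,671.95
Profit = SGD 878,671.95 − SGD 856,000.00

Profit: SGD 22,671.95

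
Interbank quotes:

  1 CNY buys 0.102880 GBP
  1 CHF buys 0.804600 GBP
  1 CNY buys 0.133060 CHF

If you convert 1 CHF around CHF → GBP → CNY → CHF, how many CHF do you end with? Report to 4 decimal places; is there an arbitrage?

1.0406 (arbitrage exists)

Around CHF → GBP → CNY → CHF: 1 × 0.804600 ÷ 0.102880 × 0.133060 = 1.040631
Product > 1; profitable direction is CHF → GBP → CNY → CHF.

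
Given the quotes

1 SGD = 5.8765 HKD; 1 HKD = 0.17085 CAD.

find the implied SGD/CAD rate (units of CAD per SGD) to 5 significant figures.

SGD/CAD = 1.0040

1 SGD × 5.8765 = 5.8765 HKD
5.8765 HKD × 0.17085 = 1.004 CAD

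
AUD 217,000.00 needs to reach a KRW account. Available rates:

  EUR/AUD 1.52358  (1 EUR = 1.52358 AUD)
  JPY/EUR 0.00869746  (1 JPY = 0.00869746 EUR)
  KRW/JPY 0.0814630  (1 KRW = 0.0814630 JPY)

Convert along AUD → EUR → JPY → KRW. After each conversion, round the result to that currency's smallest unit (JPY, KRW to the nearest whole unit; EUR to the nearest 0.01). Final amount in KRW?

AUD 217,000.00 ÷ 1.52358 = EUR 142,427.70
EUR 142,427.70 ÷ 0.00869746 = JPY 16,375,781
JPY 16,375,781 ÷ 0.0814630 = KRW 201,021,089

KRW 201,021,089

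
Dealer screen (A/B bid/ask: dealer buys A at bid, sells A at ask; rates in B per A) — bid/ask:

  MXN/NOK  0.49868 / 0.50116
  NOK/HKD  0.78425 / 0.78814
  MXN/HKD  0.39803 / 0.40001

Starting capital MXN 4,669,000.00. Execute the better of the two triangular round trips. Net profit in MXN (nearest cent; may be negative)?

Net profit: MXN 36,003.06

Best loop MXN → HKD → NOK → MXN:
MXN 4,669,000.00 × 0.39803 (sell MXN at bid) = HKD 1,858,402.07
HKD 1,858,402.07 ÷ 0.78814 (buy NOK at ask) = NOK 2,357,959.33
NOK 2,357,959.33 ÷ 0.50116 (buy MXN at ask) = MXN 4,705,003.06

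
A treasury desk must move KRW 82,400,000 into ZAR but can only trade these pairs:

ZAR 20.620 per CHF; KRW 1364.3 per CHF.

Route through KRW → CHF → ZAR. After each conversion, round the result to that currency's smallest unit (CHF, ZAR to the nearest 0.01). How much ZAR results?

ZAR 1,245,391.71

KRW 82,400,000 ÷ 1364.3 = CHF 60,397.27
CHF 60,397.27 × 20.620 = ZAR 1,245,391.71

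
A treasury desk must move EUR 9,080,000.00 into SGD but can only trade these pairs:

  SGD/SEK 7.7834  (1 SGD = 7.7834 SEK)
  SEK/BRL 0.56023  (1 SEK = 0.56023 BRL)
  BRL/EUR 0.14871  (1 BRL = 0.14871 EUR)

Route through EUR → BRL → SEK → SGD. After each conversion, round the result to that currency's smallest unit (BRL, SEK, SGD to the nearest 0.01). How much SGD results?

EUR 9,080,000.00 ÷ 0.14871 = BRL 61,058,435.88
BRL 61,058,435.88 ÷ 0.56023 = SEK 108,988,158.22
SEK 108,988,158.22 ÷ 7.7834 = SGD 14,002,641.29

SGD 14,002,641.29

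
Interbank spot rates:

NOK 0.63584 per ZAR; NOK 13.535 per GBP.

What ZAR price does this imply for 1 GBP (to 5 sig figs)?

GBP/ZAR = 21.287

1 GBP × 13.535 = 13.535 NOK
13.535 NOK ÷ 0.63584 = 21.2868 ZAR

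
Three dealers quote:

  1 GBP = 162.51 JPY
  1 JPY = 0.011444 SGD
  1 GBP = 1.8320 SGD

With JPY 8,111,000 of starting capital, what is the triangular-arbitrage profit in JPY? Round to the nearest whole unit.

Profitable loop is JPY → SGD → GBP → JPY:
JPY 8,111,000 × 0.011444 = SGD 92,822.28
SGD 92,822.28 ÷ 1.8320 = GBP 50,667.19
GBP 50,667.19 × 162.51 = JPY 8,233,924
Profit = JPY 8,233,924 − JPY 8,111,000

Profit: JPY 122,924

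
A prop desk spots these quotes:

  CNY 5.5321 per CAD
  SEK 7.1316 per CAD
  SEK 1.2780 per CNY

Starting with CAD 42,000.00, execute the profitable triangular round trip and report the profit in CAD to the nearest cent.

Profit: CAD 365.80

Profitable loop is CAD → SEK → CNY → CAD:
CAD 42,000.00 × 7.1316 = SEK 299,527.20
SEK 299,527.20 ÷ 1.2780 = CNY 234,371.83
CNY 234,371.83 ÷ 5.5321 = CAD 42,365.80
Profit = CAD 42,365.80 − CAD 42,000.00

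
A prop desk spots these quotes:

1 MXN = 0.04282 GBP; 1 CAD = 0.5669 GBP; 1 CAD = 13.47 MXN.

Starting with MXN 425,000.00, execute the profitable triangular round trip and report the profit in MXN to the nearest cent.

Profit: MXN 7,411.00

Profitable loop is MXN → GBP → CAD → MXN:
MXN 425,000.00 × 0.04282 = GBP 18,198.50
GBP 18,198.50 ÷ 0.5669 = CAD 32,101.78
CAD 32,101.78 × 13.47 = MXN 432,411.00
Profit = MXN 432,411.00 − MXN 425,000.00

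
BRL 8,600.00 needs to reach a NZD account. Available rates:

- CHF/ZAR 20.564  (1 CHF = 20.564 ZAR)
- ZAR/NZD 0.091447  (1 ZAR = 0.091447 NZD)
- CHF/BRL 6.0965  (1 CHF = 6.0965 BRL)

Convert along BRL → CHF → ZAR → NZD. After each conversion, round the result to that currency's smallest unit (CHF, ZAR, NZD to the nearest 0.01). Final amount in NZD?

NZD 2,652.75

BRL 8,600.00 ÷ 6.0965 = CHF 1,410.65
CHF 1,410.65 × 20.564 = ZAR 29,008.61
ZAR 29,008.61 × 0.091447 = NZD 2,652.75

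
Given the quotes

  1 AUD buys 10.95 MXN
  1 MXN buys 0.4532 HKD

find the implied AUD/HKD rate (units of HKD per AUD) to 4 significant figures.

1 AUD × 10.95 = 10.95 MXN
10.95 MXN × 0.4532 = 4.96254 HKD

AUD/HKD = 4.963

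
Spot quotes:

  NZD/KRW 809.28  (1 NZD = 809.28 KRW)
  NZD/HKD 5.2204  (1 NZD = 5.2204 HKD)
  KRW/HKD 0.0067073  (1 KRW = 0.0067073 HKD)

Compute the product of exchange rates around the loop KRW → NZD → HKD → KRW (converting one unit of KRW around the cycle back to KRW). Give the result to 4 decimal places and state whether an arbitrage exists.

0.9617 (arbitrage exists)

Around KRW → NZD → HKD → KRW: 1 ÷ 809.28 × 5.2204 ÷ 0.0067073 = 0.961739
Product < 1; profitable direction is KRW → HKD → NZD → KRW.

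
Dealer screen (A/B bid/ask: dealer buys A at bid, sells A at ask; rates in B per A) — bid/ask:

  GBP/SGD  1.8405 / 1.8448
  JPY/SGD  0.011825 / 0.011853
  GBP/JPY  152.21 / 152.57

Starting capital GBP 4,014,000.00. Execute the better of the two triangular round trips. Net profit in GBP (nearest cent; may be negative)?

Best loop GBP → SGD → JPY → GBP:
GBP 4,014,000.00 × 1.8405 (sell GBP at bid) = SGD 7,387,767.00
SGD 7,387,767.00 ÷ 0.011853 (buy JPY at ask) = JPY 623,282,460
JPY 623,282,460 ÷ 152.57 (buy GBP at ask) = GBP 4,085,222.91

Net profit: GBP 71,222.91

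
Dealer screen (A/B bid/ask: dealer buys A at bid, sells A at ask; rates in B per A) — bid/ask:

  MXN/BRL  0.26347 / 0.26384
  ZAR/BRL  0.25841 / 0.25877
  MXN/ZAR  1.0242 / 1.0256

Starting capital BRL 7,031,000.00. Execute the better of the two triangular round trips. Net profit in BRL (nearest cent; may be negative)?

Net profit: BRL 21,945.81

Best loop BRL → MXN → ZAR → BRL:
BRL 7,031,000.00 ÷ 0.26384 (buy MXN at ask) = MXN 26,648,726.50
MXN 26,648,726.50 × 1.0242 (sell MXN at bid) = ZAR 27,293,625.68
ZAR 27,293,625.68 × 0.25841 (sell ZAR at bid) = BRL 7,052,945.81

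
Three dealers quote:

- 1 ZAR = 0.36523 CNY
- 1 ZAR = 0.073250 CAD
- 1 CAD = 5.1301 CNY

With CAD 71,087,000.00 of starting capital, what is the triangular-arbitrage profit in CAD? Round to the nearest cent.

Profitable loop is CAD → CNY → ZAR → CAD:
CAD 71,087,000.00 × 5.1301 = CNY 364,683,418.70
CNY 364,683,418.70 ÷ 0.36523 = ZAR 998,503,460.01
ZAR 998,503,460.01 × 0.073250 = CAD 73,140,378.45
Profit = CAD 73,140,378.45 − CAD 71,087,000.00

Profit: CAD 2,053,378.45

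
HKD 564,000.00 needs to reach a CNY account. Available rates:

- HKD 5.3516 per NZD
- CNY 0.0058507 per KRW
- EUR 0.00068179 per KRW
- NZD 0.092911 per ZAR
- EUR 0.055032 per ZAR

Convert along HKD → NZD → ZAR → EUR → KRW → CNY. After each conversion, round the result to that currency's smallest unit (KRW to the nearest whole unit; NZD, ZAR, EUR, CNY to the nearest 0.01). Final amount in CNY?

CNY 535,674.28

HKD 564,000.00 ÷ 5.3516 = NZD 105,389.04
NZD 105,389.04 ÷ 0.092911 = ZAR 1,134,301.00
ZAR 1,134,301.00 × 0.055032 = EUR 62,422.85
EUR 62,422.85 ÷ 0.00068179 = KRW 91,557,298
KRW 91,557,298 × 0.0058507 = CNY 535,674.28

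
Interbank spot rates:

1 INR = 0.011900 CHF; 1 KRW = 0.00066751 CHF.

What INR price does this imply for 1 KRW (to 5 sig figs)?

KRW/INR = 0.056093

1 KRW × 0.00066751 = 0.00066751 CHF
0.00066751 CHF ÷ 0.011900 = 0.0560933 INR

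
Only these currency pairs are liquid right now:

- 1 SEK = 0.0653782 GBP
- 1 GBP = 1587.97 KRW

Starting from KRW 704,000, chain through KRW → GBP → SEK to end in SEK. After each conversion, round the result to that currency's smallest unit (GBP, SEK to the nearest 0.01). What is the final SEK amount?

SEK 6,781.01

KRW 704,000 ÷ 1587.97 = GBP 443.33
GBP 443.33 ÷ 0.0653782 = SEK 6,781.01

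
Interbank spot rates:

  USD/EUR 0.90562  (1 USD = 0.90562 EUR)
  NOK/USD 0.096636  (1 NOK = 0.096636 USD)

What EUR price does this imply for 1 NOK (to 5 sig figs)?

1 NOK × 0.096636 = 0.096636 USD
0.096636 USD × 0.90562 = 0.0875155 EUR

NOK/EUR = 0.087515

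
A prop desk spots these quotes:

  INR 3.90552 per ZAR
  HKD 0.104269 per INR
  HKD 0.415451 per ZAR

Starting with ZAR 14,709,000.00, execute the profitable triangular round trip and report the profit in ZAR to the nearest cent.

Profitable loop is ZAR → HKD → INR → ZAR:
ZAR 14,709,000.00 × 0.415451 = HKD 6,110,868.76
HKD 6,110,868.76 ÷ 0.104269 = INR 58,606,764.80
INR 58,606,764.80 ÷ 3.90552 = ZAR 15,006,136.14
Profit = ZAR 15,006,136.14 − ZAR 14,709,000.00

Profit: ZAR 297,136.14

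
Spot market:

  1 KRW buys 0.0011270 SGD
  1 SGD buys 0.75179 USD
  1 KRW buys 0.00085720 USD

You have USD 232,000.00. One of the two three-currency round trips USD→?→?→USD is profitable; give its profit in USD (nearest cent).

Profitable loop is USD → SGD → KRW → USD:
USD 232,000.00 ÷ 0.75179 = SGD 308,596.82
SGD 308,596.82 ÷ 0.0011270 = KRW 273,821,487
KRW 273,821,487 × 0.00085720 = USD 234,719.78
Profit = USD 234,719.78 − USD 232,000.00

Profit: USD 2,719.78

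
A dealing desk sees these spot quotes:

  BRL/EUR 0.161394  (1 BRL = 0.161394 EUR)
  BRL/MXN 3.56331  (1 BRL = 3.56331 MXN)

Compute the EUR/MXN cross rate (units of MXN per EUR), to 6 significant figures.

EUR/MXN = 22.0783

1 EUR ÷ 0.161394 = 6.19602 BRL
6.19602 BRL × 3.56331 = 22.0783 MXN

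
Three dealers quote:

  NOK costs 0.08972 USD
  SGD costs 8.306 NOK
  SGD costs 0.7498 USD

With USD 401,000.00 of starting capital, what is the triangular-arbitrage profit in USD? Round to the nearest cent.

Profit: USD 2,467.56

Profitable loop is USD → NOK → SGD → USD:
USD 401,000.00 ÷ 0.08972 = NOK 4,469,460.54
NOK 4,469,460.54 ÷ 8.306 = SGD 538,100.23
SGD 538,100.23 × 0.7498 = USD 403,467.56
Profit = USD 403,467.56 − USD 401,000.00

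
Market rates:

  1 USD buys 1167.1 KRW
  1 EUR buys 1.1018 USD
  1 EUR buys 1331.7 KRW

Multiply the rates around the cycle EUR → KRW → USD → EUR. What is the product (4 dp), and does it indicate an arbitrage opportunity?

1.0356 (arbitrage exists)

Around EUR → KRW → USD → EUR: 1 × 1331.7 ÷ 1167.1 ÷ 1.1018 = 1.035608
Product > 1; profitable direction is EUR → KRW → USD → EUR.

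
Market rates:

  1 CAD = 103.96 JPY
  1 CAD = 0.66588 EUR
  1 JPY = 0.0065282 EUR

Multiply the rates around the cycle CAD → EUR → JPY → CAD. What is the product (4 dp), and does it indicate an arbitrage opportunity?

0.9812 (arbitrage exists)

Around CAD → EUR → JPY → CAD: 1 × 0.66588 ÷ 0.0065282 ÷ 103.96 = 0.981152
Product < 1; profitable direction is CAD → JPY → EUR → CAD.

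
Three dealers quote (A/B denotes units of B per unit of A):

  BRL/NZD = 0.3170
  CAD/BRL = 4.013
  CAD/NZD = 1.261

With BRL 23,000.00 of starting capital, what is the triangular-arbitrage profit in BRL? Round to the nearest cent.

Profitable loop is BRL → NZD → CAD → BRL:
BRL 23,000.00 × 0.3170 = NZD 7,291.00
NZD 7,291.00 ÷ 1.261 = CAD 5,781.92
CAD 5,781.92 × 4.013 = BRL 23,202.84
Profit = BRL 23,202.84 − BRL 23,000.00

Profit: BRL 202.84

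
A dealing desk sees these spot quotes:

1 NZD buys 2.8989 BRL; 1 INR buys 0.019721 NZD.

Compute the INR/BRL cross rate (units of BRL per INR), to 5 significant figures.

INR/BRL = 0.057169

1 INR × 0.019721 = 0.019721 NZD
0.019721 NZD × 2.8989 = 0.0571692 BRL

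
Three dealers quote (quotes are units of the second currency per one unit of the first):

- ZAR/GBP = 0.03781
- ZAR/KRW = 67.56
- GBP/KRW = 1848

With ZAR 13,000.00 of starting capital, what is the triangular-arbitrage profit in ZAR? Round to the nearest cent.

Profitable loop is ZAR → GBP → KRW → ZAR:
ZAR 13,000.00 × 0.03781 = GBP 491.53
GBP 491.53 × 1848 = KRW 908,347
KRW 908,347 ÷ 67.56 = ZAR 13,445.05
Profit = ZAR 13,445.05 − ZAR 13,000.00

Profit: ZAR 445.05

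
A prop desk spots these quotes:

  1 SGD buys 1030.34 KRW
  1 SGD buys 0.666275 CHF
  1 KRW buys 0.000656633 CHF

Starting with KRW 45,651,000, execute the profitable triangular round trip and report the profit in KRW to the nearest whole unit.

Profit: KRW 704,369

Profitable loop is KRW → CHF → SGD → KRW:
KRW 45,651,000 × 0.000656633 = CHF 29,975.95
CHF 29,975.95 ÷ 0.666275 = SGD 44,990.36
SGD 44,990.36 × 1030.34 = KRW 46,355,369
Profit = KRW 46,355,369 − KRW 45,651,000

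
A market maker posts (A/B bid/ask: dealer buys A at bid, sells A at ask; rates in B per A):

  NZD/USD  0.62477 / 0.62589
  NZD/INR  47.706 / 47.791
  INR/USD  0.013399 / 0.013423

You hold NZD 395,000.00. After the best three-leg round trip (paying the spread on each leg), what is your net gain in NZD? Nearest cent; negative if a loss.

Best loop NZD → INR → USD → NZD:
NZD 395,000.00 × 47.706 (sell NZD at bid) = INR 18,843,870.00
INR 18,843,870.00 × 0.013399 (sell INR at bid) = USD 252,489.01
USD 252,489.01 ÷ 0.62589 (buy NZD at ask) = NZD 403,407.97

Net profit: NZD 8,407.97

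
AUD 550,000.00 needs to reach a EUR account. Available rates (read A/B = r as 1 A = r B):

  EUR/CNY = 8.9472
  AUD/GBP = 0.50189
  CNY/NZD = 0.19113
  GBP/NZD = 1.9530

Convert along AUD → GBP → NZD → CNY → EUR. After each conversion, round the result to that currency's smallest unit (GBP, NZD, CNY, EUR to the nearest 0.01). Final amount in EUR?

AUD 550,000.00 × 0.50189 = GBP 276,039.50
GBP 276,039.50 × 1.9530 = NZD 539,105.14
NZD 539,105.14 ÷ 0.19113 = CNY 2,820,620.21
CNY 2,820,620.21 ÷ 8.9472 = EUR 315,251.72

EUR 315,251.72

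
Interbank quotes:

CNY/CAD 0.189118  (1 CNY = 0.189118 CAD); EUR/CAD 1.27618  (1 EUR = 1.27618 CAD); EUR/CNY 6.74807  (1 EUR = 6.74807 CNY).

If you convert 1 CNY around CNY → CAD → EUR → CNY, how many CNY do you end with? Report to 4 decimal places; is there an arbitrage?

1.0000 (no arbitrage)

Around CNY → CAD → EUR → CNY: 1 × 0.189118 ÷ 1.27618 × 6.74807 = 1.000001
Product ≈ 1 (deviation 0.000%, within rounding noise).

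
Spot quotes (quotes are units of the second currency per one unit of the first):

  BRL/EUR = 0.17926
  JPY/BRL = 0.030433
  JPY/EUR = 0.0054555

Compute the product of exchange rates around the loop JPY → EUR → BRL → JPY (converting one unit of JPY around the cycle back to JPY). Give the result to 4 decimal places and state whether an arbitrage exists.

Around JPY → EUR → BRL → JPY: 1 × 0.0054555 ÷ 0.17926 ÷ 0.030433 = 1.000015
Product ≈ 1 (deviation 0.001%, within rounding noise).

1.0000 (no arbitrage)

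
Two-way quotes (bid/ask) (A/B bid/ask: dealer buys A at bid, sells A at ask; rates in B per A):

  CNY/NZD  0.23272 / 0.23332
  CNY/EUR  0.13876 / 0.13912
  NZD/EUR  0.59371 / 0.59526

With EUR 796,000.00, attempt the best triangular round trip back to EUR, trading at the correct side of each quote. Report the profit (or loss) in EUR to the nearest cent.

Best loop EUR → NZD → CNY → EUR:
EUR 796,000.00 ÷ 0.59526 (buy NZD at ask) = NZD 1,337,230.79
NZD 1,337,230.79 ÷ 0.23332 (buy CNY at ask) = CNY 5,731,316.60
CNY 5,731,316.60 × 0.13876 (sell CNY at bid) = EUR 795,277.49

Net result: EUR -722.51 (no profitable arbitrage after spreads)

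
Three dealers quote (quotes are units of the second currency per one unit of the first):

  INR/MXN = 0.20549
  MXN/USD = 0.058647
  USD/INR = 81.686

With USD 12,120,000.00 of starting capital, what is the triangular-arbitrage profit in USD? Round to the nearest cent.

Profit: USD 191,713.38

Profitable loop is USD → MXN → INR → USD:
USD 12,120,000.00 ÷ 0.058647 = MXN 206,660,187.22
MXN 206,660,187.22 ÷ 0.20549 = INR 1,005,694,618.82
INR 1,005,694,618.82 ÷ 81.686 = USD 12,311,713.38
Profit = USD 12,311,713.38 − USD 12,120,000.00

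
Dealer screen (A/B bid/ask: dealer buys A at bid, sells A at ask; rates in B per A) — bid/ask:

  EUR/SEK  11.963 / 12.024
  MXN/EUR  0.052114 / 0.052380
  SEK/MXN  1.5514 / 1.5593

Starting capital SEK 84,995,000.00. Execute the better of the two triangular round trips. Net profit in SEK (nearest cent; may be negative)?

Best loop SEK → EUR → MXN → SEK:
SEK 84,995,000.00 ÷ 12.024 (buy EUR at ask) = EUR 7,068,779.11
EUR 7,068,779.11 ÷ 0.052380 (buy MXN at ask) = MXN 134,951,873.01
MXN 134,951,873.01 ÷ 1.5593 (buy SEK at ask) = SEK 86,546,445.85

Net profit: SEK 1,551,445.85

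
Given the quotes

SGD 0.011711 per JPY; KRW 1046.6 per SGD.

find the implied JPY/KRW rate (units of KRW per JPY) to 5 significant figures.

JPY/KRW = 12.257

1 JPY × 0.011711 = 0.011711 SGD
0.011711 SGD × 1046.6 = 12.2567 KRW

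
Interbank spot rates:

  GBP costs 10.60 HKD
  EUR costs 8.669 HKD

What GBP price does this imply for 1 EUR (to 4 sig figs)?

EUR/GBP = 0.8178

1 EUR × 8.669 = 8.669 HKD
8.669 HKD ÷ 10.60 = 0.81783 GBP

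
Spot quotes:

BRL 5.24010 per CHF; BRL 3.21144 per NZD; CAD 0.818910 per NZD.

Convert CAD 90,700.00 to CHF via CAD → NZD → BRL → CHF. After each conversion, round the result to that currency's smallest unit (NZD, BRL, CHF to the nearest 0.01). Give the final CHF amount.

CAD 90,700.00 ÷ 0.818910 = NZD 110,756.98
NZD 110,756.98 × 3.21144 = BRL 355,689.40
BRL 355,689.40 ÷ 5.24010 = CHF 67,878.36

CHF 67,878.36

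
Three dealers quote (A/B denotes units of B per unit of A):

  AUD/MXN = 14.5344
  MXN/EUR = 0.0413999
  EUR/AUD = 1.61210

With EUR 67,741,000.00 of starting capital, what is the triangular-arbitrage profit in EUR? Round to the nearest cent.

Profit: EUR 2,092,406.11

Profitable loop is EUR → MXN → AUD → EUR:
EUR 67,741,000.00 ÷ 0.0413999 = MXN 1,636,259,990.97
MXN 1,636,259,990.97 ÷ 14.5344 = AUD 112,578,433.99
AUD 112,578,433.99 ÷ 1.61210 = EUR 69,833,406.11
Profit = EUR 69,833,406.11 − EUR 67,741,000.00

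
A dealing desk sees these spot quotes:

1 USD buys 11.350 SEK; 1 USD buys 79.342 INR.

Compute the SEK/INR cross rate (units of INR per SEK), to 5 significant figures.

1 SEK ÷ 11.350 = 0.0881057 USD
0.0881057 USD × 79.342 = 6.99048 INR

SEK/INR = 6.9905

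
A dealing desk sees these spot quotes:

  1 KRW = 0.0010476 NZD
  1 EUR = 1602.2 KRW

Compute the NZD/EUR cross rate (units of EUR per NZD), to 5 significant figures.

NZD/EUR = 0.59578

1 NZD ÷ 0.0010476 = 954.563 KRW
954.563 KRW ÷ 1602.2 = 0.595783 EUR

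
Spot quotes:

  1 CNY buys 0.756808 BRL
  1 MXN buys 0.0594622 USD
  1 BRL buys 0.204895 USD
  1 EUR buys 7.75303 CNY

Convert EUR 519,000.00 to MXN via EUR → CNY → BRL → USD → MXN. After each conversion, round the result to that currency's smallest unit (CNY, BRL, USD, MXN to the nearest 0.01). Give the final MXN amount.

EUR 519,000.00 × 7.75303 = CNY 4,023,822.57
CNY 4,023,822.57 × 0.756808 = BRL 3,045,261.11
BRL 3,045,261.11 × 0.204895 = USD 623,958.78
USD 623,958.78 ÷ 0.0594622 = MXN 10,493,368.56

MXN 10,493,368.56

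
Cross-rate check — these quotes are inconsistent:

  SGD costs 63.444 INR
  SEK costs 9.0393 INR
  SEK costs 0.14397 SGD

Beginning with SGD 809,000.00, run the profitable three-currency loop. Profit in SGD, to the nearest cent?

Profitable loop is SGD → INR → SEK → SGD:
SGD 809,000.00 × 63.444 = INR 51,326,196.00
INR 51,326,196.00 ÷ 9.0393 = SEK 5,678,116.23
SEK 5,678,116.23 × 0.14397 = SGD 817,478.39
Profit = SGD 817,478.39 − SGD 809,000.00

Profit: SGD 8,478.39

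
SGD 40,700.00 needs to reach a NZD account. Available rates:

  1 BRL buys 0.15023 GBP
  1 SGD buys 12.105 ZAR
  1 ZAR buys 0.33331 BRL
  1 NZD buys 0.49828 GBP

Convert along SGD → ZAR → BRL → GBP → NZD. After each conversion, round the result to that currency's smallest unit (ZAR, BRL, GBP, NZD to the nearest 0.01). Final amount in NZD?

SGD 40,700.00 × 12.105 = ZAR 492,673.50
ZAR 492,673.50 × 0.33331 = BRL 164,213.00
BRL 164,213.00 × 0.15023 = GBP 24,669.72
GBP 24,669.72 ÷ 0.49828 = NZD 49,509.75

NZD 49,509.75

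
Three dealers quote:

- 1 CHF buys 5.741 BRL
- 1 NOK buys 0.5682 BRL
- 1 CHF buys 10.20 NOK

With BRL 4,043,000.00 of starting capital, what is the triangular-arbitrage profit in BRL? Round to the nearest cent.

Profitable loop is BRL → CHF → NOK → BRL:
BRL 4,043,000.00 ÷ 5.741 = CHF 704,232.71
CHF 704,232.71 × 10.20 = NOK 7,183,173.66
NOK 7,183,173.66 × 0.5682 = BRL 4,081,479.28
Profit = BRL 4,081,479.28 − BRL 4,043,000.00

Profit: BRL 38,479.28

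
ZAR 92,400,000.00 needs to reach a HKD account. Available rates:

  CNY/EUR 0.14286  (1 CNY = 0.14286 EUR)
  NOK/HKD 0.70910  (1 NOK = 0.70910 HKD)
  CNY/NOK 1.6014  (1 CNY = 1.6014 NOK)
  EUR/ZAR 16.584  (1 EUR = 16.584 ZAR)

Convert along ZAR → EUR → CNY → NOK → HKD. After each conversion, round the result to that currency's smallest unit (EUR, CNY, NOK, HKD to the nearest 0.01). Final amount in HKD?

ZAR 92,400,000.00 ÷ 16.584 = EUR 5,571,635.31
EUR 5,571,635.31 ÷ 0.14286 = CNY 39,000,667.16
CNY 39,000,667.16 × 1.6014 = NOK 62,455,668.39
NOK 62,455,668.39 × 0.70910 = HKD 44,287,314.46

HKD 44,287,314.46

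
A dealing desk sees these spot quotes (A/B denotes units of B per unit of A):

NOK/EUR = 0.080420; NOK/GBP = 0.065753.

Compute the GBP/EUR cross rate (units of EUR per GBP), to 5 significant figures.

1 GBP ÷ 0.065753 = 15.2084 NOK
15.2084 NOK × 0.080420 = 1.22306 EUR

GBP/EUR = 1.2231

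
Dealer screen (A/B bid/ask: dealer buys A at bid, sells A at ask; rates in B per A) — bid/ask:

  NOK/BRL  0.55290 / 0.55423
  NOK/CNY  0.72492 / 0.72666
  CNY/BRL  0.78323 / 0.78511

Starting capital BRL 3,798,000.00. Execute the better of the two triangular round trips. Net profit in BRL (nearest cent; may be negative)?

Net profit: BRL 92,848.55

Best loop BRL → NOK → CNY → BRL:
BRL 3,798,000.00 ÷ 0.55423 (buy NOK at ask) = NOK 6,852,750.66
NOK 6,852,750.66 × 0.72492 (sell NOK at bid) = CNY 4,967,696.01
CNY 4,967,696.01 × 0.78323 (sell CNY at bid) = BRL 3,890,848.55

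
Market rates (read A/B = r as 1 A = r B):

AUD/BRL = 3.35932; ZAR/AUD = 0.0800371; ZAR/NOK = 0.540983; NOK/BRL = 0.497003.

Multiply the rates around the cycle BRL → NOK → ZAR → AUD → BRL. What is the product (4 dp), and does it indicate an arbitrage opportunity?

Around BRL → NOK → ZAR → AUD → BRL: 1 ÷ 0.497003 ÷ 0.540983 × 0.0800371 × 3.35932 = 1.000000
Product ≈ 1 (deviation 0.000%, within rounding noise).

1.0000 (no arbitrage)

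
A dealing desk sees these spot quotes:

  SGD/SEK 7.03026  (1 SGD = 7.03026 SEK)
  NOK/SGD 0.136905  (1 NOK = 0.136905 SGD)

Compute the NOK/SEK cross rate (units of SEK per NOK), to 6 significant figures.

NOK/SEK = 0.962478

1 NOK × 0.136905 = 0.136905 SGD
0.136905 SGD × 7.03026 = 0.962478 SEK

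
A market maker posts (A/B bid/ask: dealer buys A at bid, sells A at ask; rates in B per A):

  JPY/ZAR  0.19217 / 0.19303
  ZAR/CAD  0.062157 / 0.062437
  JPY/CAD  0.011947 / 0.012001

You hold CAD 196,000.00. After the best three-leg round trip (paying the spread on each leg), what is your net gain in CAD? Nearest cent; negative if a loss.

Net result: CAD -919.32 (no profitable arbitrage after spreads)

Best loop CAD → JPY → ZAR → CAD:
CAD 196,000.00 ÷ 0.012001 (buy JPY at ask) = JPY 16,331,972
JPY 16,331,972 × 0.19217 (sell JPY at bid) = ZAR 3,138,515.12
ZAR 3,138,515.12 × 0.062157 (sell ZAR at bid) = CAD 195,080.68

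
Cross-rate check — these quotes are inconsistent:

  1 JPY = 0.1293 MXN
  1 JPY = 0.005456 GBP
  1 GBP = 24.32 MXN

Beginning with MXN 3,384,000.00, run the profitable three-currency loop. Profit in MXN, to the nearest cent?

Profitable loop is MXN → JPY → GBP → MXN:
MXN 3,384,000.00 ÷ 0.1293 = JPY 26,171,694
JPY 26,171,694 × 0.005456 = GBP 142,792.76
GBP 142,792.76 × 24.32 = MXN 3,472,719.95
Profit = MXN 3,472,719.95 − MXN 3,384,000.00

Profit: MXN 88,719.95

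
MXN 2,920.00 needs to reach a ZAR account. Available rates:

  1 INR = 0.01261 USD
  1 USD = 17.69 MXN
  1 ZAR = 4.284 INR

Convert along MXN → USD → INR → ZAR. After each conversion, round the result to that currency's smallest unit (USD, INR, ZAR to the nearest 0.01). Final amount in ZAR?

ZAR 3,055.65

MXN 2,920.00 ÷ 17.69 = USD 165.07
USD 165.07 ÷ 0.01261 = INR 13,090.40
INR 13,090.40 ÷ 4.284 = ZAR 3,055.65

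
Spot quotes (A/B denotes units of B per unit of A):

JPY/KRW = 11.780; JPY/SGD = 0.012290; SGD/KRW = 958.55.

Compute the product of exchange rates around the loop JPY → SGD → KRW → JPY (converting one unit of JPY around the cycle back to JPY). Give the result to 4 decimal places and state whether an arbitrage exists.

Around JPY → SGD → KRW → JPY: 1 × 0.012290 × 958.55 ÷ 11.780 = 1.000049
Product ≈ 1 (deviation 0.005%, within rounding noise).

1.0000 (no arbitrage)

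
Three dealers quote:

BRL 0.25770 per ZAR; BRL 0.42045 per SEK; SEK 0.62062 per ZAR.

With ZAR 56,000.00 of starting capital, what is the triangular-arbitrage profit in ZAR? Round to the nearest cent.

Profitable loop is ZAR → SEK → BRL → ZAR:
ZAR 56,000.00 × 0.62062 = SEK 34,754.72
SEK 34,754.72 × 0.42045 = BRL 14,612.62
BRL 14,612.62 ÷ 0.25770 = ZAR 56,704.00
Profit = ZAR 56,704.00 − ZAR 56,000.00

Profit: ZAR 704.00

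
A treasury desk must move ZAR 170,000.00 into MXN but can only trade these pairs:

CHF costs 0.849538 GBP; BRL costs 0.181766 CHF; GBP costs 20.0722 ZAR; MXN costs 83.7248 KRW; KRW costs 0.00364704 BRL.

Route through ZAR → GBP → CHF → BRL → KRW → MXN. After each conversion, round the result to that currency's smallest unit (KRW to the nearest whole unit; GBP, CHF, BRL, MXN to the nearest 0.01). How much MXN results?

MXN 179,623.83

ZAR 170,000.00 ÷ 20.0722 = GBP 8,469.43
GBP 8,469.43 ÷ 0.849538 = CHF 9,969.45
CHF 9,969.45 ÷ 0.181766 = BRL 54,847.72
BRL 54,847.72 ÷ 0.00364704 = KRW 15,038,969
KRW 15,038,969 ÷ 83.7248 = MXN 179,623.83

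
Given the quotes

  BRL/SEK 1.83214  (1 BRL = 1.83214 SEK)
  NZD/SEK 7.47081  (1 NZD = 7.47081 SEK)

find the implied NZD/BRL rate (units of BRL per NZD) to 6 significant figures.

1 NZD × 7.47081 = 7.47081 SEK
7.47081 SEK ÷ 1.83214 = 4.07764 BRL

NZD/BRL = 4.07764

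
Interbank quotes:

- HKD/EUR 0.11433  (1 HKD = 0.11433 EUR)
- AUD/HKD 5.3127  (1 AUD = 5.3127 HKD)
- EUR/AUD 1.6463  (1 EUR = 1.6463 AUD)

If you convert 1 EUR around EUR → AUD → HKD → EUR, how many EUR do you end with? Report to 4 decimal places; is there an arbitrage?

Around EUR → AUD → HKD → EUR: 1 × 1.6463 × 5.3127 × 0.11433 = 0.999964
Product ≈ 1 (deviation 0.004%, within rounding noise).

1.0000 (no arbitrage)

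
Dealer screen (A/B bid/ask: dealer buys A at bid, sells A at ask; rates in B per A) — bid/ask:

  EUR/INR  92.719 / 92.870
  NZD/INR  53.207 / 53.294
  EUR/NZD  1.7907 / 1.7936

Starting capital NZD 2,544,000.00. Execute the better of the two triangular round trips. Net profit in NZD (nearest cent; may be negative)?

Net profit: NZD 65,956.49

Best loop NZD → INR → EUR → NZD:
NZD 2,544,000.00 × 53.207 (sell NZD at bid) = INR 135,358,608.00
INR 135,358,608.00 ÷ 92.870 (buy EUR at ask) = EUR 1,457,506.28
EUR 1,457,506.28 × 1.7907 (sell EUR at bid) = NZD 2,609,956.49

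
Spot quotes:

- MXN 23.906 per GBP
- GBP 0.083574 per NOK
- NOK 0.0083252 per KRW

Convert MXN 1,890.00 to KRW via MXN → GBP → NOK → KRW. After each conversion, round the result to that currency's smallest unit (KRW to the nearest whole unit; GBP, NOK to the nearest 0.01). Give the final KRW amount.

KRW 113,630

MXN 1,890.00 ÷ 23.906 = GBP 79.06
GBP 79.06 ÷ 0.083574 = NOK 945.99
NOK 945.99 ÷ 0.0083252 = KRW 113,630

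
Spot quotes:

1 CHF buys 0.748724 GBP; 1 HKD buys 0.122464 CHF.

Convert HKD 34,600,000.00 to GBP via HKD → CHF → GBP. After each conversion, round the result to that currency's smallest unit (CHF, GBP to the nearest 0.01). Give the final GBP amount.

GBP 3,172,534.06

HKD 34,600,000.00 × 0.122464 = CHF 4,237,254.40
CHF 4,237,254.40 × 0.748724 = GBP 3,172,534.06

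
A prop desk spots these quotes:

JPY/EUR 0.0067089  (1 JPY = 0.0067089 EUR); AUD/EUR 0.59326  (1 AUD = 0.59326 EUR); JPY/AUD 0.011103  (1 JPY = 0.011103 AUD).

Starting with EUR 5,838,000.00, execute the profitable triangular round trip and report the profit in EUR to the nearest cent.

Profitable loop is EUR → AUD → JPY → EUR:
EUR 5,838,000.00 ÷ 0.59326 = AUD 9,840,542.09
AUD 9,840,542.09 ÷ 0.011103 = JPY 886,295,784
JPY 886,295,784 × 0.0067089 = EUR 5,946,069.79
Profit = EUR 5,946,069.79 − EUR 5,838,000.00

Profit: EUR 108,069.79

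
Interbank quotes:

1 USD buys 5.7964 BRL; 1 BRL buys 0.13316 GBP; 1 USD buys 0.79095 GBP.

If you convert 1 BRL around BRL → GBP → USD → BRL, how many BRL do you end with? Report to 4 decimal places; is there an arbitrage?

Around BRL → GBP → USD → BRL: 1 × 0.13316 ÷ 0.79095 × 5.7964 = 0.975850
Product < 1; profitable direction is BRL → USD → GBP → BRL.

0.9759 (arbitrage exists)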